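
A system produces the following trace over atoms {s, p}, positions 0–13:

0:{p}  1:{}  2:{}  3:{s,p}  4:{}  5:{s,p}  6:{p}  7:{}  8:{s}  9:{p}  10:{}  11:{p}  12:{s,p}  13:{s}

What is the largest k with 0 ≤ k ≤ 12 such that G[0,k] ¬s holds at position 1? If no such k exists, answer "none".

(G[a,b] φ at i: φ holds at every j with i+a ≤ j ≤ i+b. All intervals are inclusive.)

1

¬s must hold from j=1 onward; find where it first fails.
  j=1: holds
  j=2: holds
  j=3: fails
Holds on [1,2], so largest k = 1.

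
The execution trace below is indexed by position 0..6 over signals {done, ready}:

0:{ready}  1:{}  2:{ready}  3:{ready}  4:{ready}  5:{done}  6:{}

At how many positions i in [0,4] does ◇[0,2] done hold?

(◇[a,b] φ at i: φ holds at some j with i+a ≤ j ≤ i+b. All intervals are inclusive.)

2

Evaluate at each i in [0,4]:
  i=0: ✗ (none in [0,2])
  i=1: ✗ (none in [1,3])
  i=2: ✗ (none in [2,4])
  i=3: ✓ (witness j=5)
  i=4: ✓ (witness j=5)
Positions where it holds: {3, 4} → 2.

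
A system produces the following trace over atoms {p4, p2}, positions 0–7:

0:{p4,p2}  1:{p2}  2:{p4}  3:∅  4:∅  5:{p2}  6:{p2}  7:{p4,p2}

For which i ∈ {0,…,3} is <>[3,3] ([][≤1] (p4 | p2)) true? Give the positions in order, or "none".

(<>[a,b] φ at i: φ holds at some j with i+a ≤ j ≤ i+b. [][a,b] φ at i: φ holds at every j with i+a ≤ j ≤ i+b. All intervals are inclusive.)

Evaluate at each i in [0,3]:
  i=0: ✗ (none in [3,3])
  i=1: ✗ (none in [4,4])
  i=2: ✓ (witness j=5)
  i=3: ✓ (witness j=6)

2, 3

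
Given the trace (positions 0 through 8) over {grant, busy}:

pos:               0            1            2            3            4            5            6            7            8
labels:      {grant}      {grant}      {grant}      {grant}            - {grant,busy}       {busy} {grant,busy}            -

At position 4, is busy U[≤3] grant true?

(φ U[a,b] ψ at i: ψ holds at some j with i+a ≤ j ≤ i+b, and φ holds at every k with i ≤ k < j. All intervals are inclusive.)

Need some j in [4,7] with grant, and busy at every k in [4,j-1].
  j=4: grant false.
  j=5: grant holds, but busy fails at k=4 → not this j.
  j=6: grant false.
  j=7: grant holds, but busy fails at k=4 → not this j.
No j in the window works → until fails.

No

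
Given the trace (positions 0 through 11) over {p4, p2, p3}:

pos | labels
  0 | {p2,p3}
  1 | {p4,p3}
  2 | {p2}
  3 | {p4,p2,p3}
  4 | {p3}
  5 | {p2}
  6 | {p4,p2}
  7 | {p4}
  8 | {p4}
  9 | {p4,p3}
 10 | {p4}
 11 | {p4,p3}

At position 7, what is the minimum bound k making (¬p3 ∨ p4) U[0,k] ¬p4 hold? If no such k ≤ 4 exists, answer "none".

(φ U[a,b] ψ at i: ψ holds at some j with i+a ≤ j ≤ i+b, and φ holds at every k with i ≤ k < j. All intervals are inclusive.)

none

Need earliest j ≥ 7 with ¬p4, and (¬p3 ∨ p4) at every k in [7,j-1].
  j=7: rhs fails.
  j=8: rhs fails.
  j=9: rhs fails.
  j=10: rhs fails.
  j=11: rhs fails.
No witness within the range → none.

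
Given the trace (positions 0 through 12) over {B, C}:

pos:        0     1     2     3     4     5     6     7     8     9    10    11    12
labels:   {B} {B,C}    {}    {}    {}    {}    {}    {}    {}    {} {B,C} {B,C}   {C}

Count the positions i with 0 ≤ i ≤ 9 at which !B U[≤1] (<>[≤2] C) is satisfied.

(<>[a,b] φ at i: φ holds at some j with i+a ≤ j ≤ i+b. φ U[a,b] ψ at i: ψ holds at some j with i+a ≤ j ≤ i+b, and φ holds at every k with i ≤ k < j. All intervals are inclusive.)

Evaluate at each i in [0,9]:
  i=0: ✓ (rhs at j=0)
  i=1: ✓ (rhs at j=1)
  i=2: ✗ (no rhs in [2,3])
  i=3: ✗ (no rhs in [3,4])
  i=4: ✗ (no rhs in [4,5])
  i=5: ✗ (no rhs in [5,6])
  i=6: ✗ (no rhs in [6,7])
  i=7: ✓ (rhs at j=8; lhs holds on [7,7])
  i=8: ✓ (rhs at j=8)
  i=9: ✓ (rhs at j=9)
Positions where it holds: {0, 1, 7, 8, 9} → 5.

5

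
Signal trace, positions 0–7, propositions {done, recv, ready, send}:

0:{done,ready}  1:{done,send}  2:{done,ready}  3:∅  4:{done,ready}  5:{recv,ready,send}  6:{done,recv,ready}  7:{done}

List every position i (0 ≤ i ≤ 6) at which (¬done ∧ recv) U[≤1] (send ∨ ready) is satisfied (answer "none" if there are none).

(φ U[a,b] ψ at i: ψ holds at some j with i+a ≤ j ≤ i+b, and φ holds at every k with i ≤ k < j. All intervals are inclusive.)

Evaluate at each i in [0,6]:
  i=0: ✓ (rhs at j=0)
  i=1: ✓ (rhs at j=1)
  i=2: ✓ (rhs at j=2)
  i=3: ✗ (lhs fails at k=3 before rhs at j=4)
  i=4: ✓ (rhs at j=4)
  i=5: ✓ (rhs at j=5)
  i=6: ✓ (rhs at j=6)

0, 1, 2, 4, 5, 6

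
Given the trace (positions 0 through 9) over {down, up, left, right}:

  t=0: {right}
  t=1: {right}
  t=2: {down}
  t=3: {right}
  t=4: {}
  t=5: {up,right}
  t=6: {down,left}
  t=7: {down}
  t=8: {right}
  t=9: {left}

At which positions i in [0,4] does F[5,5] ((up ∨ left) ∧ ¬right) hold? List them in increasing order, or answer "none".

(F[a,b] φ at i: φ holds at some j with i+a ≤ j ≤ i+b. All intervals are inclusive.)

Evaluate at each i in [0,4]:
  i=0: ✗ (none in [5,5])
  i=1: ✓ (witness j=6)
  i=2: ✗ (none in [7,7])
  i=3: ✗ (none in [8,8])
  i=4: ✓ (witness j=9)

1, 4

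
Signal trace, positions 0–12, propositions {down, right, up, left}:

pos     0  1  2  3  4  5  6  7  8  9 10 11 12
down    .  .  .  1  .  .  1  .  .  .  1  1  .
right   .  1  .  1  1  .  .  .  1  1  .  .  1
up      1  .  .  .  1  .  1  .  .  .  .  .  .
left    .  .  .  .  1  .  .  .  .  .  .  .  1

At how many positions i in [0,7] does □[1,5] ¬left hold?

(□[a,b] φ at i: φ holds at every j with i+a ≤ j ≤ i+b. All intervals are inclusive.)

Evaluate at each i in [0,7]:
  i=0: ✗ (fails at j=4)
  i=1: ✗ (fails at j=4)
  i=2: ✗ (fails at j=4)
  i=3: ✗ (fails at j=4)
  i=4: ✓ (all of [5,9])
  i=5: ✓ (all of [6,10])
  i=6: ✓ (all of [7,11])
  i=7: ✗ (fails at j=12)
Positions where it holds: {4, 5, 6} → 3.

3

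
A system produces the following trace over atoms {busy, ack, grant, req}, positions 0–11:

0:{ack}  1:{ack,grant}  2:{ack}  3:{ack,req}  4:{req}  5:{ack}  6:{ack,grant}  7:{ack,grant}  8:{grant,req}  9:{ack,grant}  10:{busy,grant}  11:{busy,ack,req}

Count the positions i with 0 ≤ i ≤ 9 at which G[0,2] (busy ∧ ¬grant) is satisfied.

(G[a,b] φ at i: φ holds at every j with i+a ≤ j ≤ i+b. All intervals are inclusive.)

Evaluate at each i in [0,9]:
  i=0: ✗ (fails at j=0)
  i=1: ✗ (fails at j=1)
  i=2: ✗ (fails at j=2)
  i=3: ✗ (fails at j=3)
  i=4: ✗ (fails at j=4)
  i=5: ✗ (fails at j=5)
  i=6: ✗ (fails at j=6)
  i=7: ✗ (fails at j=7)
  i=8: ✗ (fails at j=8)
  i=9: ✗ (fails at j=9)
Positions where it holds: {} → 0.

0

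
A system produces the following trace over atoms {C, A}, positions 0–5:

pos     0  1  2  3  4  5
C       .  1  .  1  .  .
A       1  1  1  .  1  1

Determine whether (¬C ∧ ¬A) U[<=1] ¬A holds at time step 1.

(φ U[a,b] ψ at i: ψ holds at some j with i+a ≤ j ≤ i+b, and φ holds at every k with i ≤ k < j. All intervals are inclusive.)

False

Need some j in [1,2] with ¬A, and (¬C ∧ ¬A) at every k in [1,j-1].
  j=1: ¬A false.
  j=2: ¬A false.
No j in the window works → until fails.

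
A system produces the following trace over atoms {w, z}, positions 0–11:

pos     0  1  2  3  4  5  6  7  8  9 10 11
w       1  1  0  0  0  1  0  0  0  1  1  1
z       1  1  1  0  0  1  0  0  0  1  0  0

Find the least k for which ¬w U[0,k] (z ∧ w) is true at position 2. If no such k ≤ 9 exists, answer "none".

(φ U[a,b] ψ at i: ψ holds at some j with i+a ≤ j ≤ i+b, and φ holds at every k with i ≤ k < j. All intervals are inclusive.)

Need earliest j ≥ 2 with (z ∧ w), and ¬w at every k in [2,j-1].
  j=2: rhs fails.
  j=3: rhs fails.
  j=4: rhs fails.
  j=5: rhs holds; lhs holds on [2,4]. k = 3.

3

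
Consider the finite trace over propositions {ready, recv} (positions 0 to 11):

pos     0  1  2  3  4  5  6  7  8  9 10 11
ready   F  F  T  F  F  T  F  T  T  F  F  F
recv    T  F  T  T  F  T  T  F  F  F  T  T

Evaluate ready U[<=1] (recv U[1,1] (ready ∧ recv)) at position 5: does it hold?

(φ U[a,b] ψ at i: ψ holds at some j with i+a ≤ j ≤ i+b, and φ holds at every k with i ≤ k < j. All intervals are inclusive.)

False

Need some j in [5,6] with (recv U[1,1] (ready ∧ recv)), and ready at every k in [5,j-1].
  j=5: (recv U[1,1] (ready ∧ recv)) — fails.
  j=6: (recv U[1,1] (ready ∧ recv)) — fails.
No j in the window works → until fails.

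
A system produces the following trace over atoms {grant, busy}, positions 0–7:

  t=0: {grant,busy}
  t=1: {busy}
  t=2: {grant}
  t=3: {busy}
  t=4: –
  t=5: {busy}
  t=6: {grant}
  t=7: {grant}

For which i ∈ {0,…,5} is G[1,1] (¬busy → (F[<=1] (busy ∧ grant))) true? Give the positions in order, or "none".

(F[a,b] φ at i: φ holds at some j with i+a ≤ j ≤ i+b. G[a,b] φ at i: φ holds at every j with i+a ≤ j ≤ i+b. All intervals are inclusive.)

Evaluate at each i in [0,5]:
  i=0: ✓ (all of [1,1])
  i=1: ✗ (fails at j=2)
  i=2: ✓ (all of [3,3])
  i=3: ✗ (fails at j=4)
  i=4: ✓ (all of [5,5])
  i=5: ✗ (fails at j=6)

0, 2, 4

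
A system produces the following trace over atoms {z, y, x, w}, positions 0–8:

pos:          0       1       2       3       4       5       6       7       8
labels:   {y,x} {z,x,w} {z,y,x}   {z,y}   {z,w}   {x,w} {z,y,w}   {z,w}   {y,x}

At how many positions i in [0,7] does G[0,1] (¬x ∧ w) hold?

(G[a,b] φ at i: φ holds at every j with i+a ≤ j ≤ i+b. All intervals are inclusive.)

1

Evaluate at each i in [0,7]:
  i=0: ✗ (fails at j=0)
  i=1: ✗ (fails at j=1)
  i=2: ✗ (fails at j=2)
  i=3: ✗ (fails at j=3)
  i=4: ✗ (fails at j=5)
  i=5: ✗ (fails at j=5)
  i=6: ✓ (all of [6,7])
  i=7: ✗ (fails at j=8)
Positions where it holds: {6} → 1.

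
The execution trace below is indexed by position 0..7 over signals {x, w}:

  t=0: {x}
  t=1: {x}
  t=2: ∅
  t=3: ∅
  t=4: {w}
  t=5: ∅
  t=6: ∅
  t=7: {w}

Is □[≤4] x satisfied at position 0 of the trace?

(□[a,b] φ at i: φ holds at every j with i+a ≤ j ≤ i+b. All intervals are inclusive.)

Check x at every j in [0,4]:
  j=0: true
  j=1: true
  j=2: false
  j=3: false
  j=4: false
Fails at j=2 → formula fails.

Does not hold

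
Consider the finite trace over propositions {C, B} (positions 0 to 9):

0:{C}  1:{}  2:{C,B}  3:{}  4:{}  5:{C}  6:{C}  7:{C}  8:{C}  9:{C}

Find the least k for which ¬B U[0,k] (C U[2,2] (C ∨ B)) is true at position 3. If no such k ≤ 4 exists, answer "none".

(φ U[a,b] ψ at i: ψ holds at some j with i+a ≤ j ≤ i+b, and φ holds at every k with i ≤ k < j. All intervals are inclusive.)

2

Need earliest j ≥ 3 with (C U[2,2] (C ∨ B)), and ¬B at every k in [3,j-1].
  j=3: rhs fails.
  j=4: rhs fails.
  j=5: rhs holds; lhs holds on [3,4]. k = 2.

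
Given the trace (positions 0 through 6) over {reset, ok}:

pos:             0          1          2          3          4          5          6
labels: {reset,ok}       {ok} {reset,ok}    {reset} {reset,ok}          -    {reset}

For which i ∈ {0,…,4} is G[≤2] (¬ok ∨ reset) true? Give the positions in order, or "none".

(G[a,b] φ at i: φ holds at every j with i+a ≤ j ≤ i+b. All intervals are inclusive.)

Evaluate at each i in [0,4]:
  i=0: ✗ (fails at j=1)
  i=1: ✗ (fails at j=1)
  i=2: ✓ (all of [2,4])
  i=3: ✓ (all of [3,5])
  i=4: ✓ (all of [4,6])

2, 3, 4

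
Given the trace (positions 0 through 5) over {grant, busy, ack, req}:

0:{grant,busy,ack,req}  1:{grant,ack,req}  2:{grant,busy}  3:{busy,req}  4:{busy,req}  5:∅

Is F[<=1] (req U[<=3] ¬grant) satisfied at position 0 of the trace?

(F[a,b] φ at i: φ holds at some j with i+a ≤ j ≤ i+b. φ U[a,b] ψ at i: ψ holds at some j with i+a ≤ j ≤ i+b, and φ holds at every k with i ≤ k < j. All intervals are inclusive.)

Check (req U[<=3] ¬grant) at each j in [0,1]:
  j=0: fails
  j=1: fails
No position in the window satisfies it → formula fails.

False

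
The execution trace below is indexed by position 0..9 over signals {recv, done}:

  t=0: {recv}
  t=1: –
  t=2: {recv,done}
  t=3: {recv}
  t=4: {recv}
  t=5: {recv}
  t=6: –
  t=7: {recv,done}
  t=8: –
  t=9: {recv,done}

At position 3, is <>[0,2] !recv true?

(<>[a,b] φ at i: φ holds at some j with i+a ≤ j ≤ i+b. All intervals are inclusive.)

Check !recv at each j in [3,5]:
  j=3: false
  j=4: false
  j=5: false
No position in the window satisfies it → formula fails.

Does not hold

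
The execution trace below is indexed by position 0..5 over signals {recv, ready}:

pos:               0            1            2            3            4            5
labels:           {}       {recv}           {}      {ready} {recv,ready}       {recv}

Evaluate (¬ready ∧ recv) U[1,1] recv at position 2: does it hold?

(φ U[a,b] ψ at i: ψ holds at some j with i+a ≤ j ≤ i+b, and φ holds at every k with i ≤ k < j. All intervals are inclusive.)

Does not hold

Need some j in [3,3] with recv, and (¬ready ∧ recv) at every k in [2,j-1].
  j=3: recv false.
No j in the window works → until fails.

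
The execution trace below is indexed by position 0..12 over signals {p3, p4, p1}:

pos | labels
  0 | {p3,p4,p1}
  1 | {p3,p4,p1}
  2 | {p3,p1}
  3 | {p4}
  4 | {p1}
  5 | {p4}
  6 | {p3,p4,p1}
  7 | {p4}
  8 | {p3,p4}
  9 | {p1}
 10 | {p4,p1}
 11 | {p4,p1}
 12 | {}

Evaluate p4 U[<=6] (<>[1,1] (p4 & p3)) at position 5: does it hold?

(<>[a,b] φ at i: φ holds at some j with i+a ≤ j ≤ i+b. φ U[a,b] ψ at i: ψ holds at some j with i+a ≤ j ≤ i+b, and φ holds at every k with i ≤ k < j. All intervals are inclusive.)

Need some j in [5,11] with <>[1,1] (p4 & p3), and p4 at every k in [5,j-1].
  j=5: <>[1,1] (p4 & p3) holds; no prefix to check → satisfied.

Yes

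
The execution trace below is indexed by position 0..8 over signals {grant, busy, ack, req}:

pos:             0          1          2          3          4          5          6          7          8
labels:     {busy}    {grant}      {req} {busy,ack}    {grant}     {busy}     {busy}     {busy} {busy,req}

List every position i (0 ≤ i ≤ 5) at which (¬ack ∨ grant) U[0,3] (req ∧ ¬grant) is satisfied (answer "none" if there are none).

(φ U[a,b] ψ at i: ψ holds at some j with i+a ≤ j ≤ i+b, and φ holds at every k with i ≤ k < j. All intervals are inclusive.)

0, 1, 2, 5

Evaluate at each i in [0,5]:
  i=0: ✓ (rhs at j=2; lhs holds on [0,1])
  i=1: ✓ (rhs at j=2; lhs holds on [1,1])
  i=2: ✓ (rhs at j=2)
  i=3: ✗ (no rhs in [3,6])
  i=4: ✗ (no rhs in [4,7])
  i=5: ✓ (rhs at j=8; lhs holds on [5,7])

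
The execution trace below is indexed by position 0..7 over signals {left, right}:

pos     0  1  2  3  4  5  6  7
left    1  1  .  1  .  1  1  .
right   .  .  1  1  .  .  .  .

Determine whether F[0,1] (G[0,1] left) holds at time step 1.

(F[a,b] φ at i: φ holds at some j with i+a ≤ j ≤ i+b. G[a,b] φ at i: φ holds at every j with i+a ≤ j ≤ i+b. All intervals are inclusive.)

Check G[0,1] left at each j in [1,2]:
  j=1: fails at 2
  j=2: fails at 2
No position in the window satisfies it → formula fails.

No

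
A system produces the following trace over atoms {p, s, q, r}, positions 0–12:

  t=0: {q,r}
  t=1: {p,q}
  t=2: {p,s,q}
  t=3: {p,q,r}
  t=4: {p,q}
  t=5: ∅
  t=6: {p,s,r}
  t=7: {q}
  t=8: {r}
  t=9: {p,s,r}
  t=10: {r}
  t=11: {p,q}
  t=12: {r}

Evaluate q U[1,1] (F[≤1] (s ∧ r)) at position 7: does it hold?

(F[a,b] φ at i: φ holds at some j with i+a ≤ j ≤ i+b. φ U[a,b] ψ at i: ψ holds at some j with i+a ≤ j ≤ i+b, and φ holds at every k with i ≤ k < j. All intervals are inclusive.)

Yes

Need some j in [8,8] with F[≤1] (s ∧ r), and q at every k in [7,j-1].
  j=8: F[≤1] (s ∧ r) holds; q holds at every k in [7,7] → satisfied.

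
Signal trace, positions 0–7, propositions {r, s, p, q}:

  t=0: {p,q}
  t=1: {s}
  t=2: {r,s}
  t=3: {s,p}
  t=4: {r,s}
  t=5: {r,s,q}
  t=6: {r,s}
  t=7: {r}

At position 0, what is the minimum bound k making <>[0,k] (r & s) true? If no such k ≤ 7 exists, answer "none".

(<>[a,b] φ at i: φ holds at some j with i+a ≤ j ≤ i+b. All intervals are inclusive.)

2

Scan j = 0,1,… for (r & s):
  j=0: fails
  j=1: fails
  j=2: holds
First hit at j=2, so smallest k = 2-0 = 2.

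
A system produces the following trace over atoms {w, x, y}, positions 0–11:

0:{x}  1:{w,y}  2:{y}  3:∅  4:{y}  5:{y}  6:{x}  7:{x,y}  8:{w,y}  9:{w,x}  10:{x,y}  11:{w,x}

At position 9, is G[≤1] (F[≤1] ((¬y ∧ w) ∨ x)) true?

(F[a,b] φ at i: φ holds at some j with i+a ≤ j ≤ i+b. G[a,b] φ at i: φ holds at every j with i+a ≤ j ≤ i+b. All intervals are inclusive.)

Check F[≤1] ((¬y ∧ w) ∨ x) at every j in [9,10]:
  j=9: holds (witness at 9)
  j=10: holds (witness at 10)
All positions satisfy it → formula holds.

True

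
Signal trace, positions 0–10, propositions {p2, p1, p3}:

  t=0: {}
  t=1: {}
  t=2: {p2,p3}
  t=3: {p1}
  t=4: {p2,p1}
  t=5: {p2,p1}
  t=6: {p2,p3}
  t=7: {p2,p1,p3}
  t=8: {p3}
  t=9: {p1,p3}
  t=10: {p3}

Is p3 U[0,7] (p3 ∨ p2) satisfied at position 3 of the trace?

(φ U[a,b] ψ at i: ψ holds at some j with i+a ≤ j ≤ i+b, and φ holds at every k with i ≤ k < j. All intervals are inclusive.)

Need some j in [3,10] with (p3 ∨ p2), and p3 at every k in [3,j-1].
  j=3: (p3 ∨ p2) false.
  j=4: (p3 ∨ p2) holds, but p3 fails at k=3 → not this j.
  j=5: (p3 ∨ p2) holds, but p3 fails at k=3 → not this j.
  j=6: (p3 ∨ p2) holds, but p3 fails at k=3 → not this j.
  j=7: (p3 ∨ p2) holds, but p3 fails at k=3 → not this j.
  j=8: (p3 ∨ p2) holds, but p3 fails at k=3 → not this j.
  j=9: (p3 ∨ p2) holds, but p3 fails at k=3 → not this j.
  j=10: (p3 ∨ p2) holds, but p3 fails at k=3 → not this j.
No j in the window works → until fails.

No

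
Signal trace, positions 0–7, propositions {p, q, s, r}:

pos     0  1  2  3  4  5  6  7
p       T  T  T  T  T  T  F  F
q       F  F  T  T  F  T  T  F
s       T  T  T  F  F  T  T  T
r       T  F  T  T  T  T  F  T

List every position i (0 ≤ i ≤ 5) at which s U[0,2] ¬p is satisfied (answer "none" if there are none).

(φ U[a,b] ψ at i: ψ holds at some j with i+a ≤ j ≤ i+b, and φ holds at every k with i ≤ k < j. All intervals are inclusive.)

Evaluate at each i in [0,5]:
  i=0: ✗ (no rhs in [0,2])
  i=1: ✗ (no rhs in [1,3])
  i=2: ✗ (no rhs in [2,4])
  i=3: ✗ (no rhs in [3,5])
  i=4: ✗ (lhs fails at k=4 before rhs at j=6)
  i=5: ✓ (rhs at j=6; lhs holds on [5,5])

5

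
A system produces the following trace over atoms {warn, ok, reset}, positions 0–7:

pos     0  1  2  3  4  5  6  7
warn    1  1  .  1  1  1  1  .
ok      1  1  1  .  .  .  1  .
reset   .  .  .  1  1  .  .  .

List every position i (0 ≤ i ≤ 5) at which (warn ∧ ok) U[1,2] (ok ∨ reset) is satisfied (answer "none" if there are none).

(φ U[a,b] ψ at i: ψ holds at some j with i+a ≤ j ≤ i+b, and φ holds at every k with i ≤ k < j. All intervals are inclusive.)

0, 1

Evaluate at each i in [0,5]:
  i=0: ✓ (rhs at j=1; lhs holds on [0,0])
  i=1: ✓ (rhs at j=2; lhs holds on [1,1])
  i=2: ✗ (lhs fails at k=2 before rhs at j=3)
  i=3: ✗ (lhs fails at k=3 before rhs at j=4)
  i=4: ✗ (lhs fails at k=4 before rhs at j=6)
  i=5: ✗ (lhs fails at k=5 before rhs at j=6)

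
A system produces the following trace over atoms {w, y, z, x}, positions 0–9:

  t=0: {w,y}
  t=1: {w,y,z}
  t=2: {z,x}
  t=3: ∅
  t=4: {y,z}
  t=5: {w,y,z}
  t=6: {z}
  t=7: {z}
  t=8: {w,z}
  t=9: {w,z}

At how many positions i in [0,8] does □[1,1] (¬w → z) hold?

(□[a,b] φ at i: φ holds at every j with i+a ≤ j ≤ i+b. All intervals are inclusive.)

Evaluate at each i in [0,8]:
  i=0: ✓ (all of [1,1])
  i=1: ✓ (all of [2,2])
  i=2: ✗ (fails at j=3)
  i=3: ✓ (all of [4,4])
  i=4: ✓ (all of [5,5])
  i=5: ✓ (all of [6,6])
  i=6: ✓ (all of [7,7])
  i=7: ✓ (all of [8,8])
  i=8: ✓ (all of [9,9])
Positions where it holds: {0, 1, 3, 4, 5, 6, 7, 8} → 8.

8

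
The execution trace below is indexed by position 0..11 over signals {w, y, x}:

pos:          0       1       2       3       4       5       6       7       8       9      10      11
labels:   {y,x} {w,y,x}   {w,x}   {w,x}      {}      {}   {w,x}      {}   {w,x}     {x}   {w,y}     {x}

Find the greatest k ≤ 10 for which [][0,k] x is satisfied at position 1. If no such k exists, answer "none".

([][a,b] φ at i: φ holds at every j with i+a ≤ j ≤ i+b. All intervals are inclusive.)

2

x must hold from j=1 onward; find where it first fails.
  j=1: holds
  j=2: holds
  j=3: holds
  j=4: fails
Holds on [1,3], so largest k = 2.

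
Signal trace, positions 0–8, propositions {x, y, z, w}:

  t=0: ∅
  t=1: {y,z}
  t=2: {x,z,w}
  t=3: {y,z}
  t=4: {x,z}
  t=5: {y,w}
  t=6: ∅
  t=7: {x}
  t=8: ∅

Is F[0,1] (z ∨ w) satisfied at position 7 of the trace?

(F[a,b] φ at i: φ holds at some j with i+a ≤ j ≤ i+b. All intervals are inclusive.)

False

Check (z ∨ w) at each j in [7,8]:
  j=7: false
  j=8: false
No position in the window satisfies it → formula fails.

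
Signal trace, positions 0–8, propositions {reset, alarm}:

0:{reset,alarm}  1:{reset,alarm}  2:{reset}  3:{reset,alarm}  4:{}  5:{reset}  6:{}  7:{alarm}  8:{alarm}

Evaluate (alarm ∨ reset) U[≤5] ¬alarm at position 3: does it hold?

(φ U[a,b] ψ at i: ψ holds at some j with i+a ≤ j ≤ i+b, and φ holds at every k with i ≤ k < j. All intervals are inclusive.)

Need some j in [3,8] with ¬alarm, and (alarm ∨ reset) at every k in [3,j-1].
  j=3: ¬alarm false.
  j=4: ¬alarm holds; (alarm ∨ reset) holds at every k in [3,3] → satisfied.

Yes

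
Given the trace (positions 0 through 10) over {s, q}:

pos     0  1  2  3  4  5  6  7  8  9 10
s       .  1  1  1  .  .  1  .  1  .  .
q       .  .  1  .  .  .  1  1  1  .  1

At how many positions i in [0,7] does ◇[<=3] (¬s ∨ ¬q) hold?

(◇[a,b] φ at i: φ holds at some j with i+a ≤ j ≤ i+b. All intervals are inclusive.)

Evaluate at each i in [0,7]:
  i=0: ✓ (witness j=0)
  i=1: ✓ (witness j=1)
  i=2: ✓ (witness j=3)
  i=3: ✓ (witness j=3)
  i=4: ✓ (witness j=4)
  i=5: ✓ (witness j=5)
  i=6: ✓ (witness j=7)
  i=7: ✓ (witness j=7)
Positions where it holds: {0, 1, 2, 3, 4, 5, 6, 7} → 8.

8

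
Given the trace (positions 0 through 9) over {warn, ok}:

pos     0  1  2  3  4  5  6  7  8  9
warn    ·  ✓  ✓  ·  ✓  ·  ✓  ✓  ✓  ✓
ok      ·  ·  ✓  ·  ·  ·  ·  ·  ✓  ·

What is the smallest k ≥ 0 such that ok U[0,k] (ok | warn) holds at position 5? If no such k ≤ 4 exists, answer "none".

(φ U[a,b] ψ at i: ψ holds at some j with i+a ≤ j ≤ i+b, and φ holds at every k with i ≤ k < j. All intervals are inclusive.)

Need earliest j ≥ 5 with (ok | warn), and ok at every k in [5,j-1].
  j=5: rhs fails.
  j=6: rhs holds but lhs fails at k=5.
  j=7: rhs holds but lhs fails at k=5.
  j=8: rhs holds but lhs fails at k=5.
  j=9: rhs holds but lhs fails at k=5.
No witness within the range → none.

none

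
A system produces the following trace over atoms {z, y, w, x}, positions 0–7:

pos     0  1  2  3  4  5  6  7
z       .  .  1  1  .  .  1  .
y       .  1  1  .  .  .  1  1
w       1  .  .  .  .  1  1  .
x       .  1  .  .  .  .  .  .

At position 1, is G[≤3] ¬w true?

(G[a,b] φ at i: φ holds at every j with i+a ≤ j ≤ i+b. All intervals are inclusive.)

Check ¬w at every j in [1,4]:
  j=1: true
  j=2: true
  j=3: true
  j=4: true
All positions satisfy it → formula holds.

True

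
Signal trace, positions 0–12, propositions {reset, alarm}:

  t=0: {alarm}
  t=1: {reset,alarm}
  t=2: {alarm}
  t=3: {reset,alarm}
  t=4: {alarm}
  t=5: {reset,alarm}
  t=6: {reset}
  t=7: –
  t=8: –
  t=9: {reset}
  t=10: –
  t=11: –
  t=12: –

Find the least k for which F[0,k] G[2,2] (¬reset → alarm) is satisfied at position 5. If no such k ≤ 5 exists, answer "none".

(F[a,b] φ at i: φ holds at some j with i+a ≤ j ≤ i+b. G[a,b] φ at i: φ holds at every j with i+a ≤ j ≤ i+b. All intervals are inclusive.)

Scan j = 5,6,… for G[2,2] (¬reset → alarm):
  j=5: fails
  j=6: fails
  j=7: holds
First hit at j=7, so smallest k = 7-5 = 2.

2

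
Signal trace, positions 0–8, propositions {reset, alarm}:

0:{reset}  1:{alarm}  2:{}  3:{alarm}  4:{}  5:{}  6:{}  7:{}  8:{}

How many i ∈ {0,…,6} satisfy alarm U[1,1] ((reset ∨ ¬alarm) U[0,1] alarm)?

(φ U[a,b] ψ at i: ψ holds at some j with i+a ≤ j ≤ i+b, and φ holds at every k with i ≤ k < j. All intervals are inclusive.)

1

Evaluate at each i in [0,6]:
  i=0: ✗ (lhs fails at k=0 before rhs at j=1)
  i=1: ✓ (rhs at j=2; lhs holds on [1,1])
  i=2: ✗ (lhs fails at k=2 before rhs at j=3)
  i=3: ✗ (no rhs in [4,4])
  i=4: ✗ (no rhs in [5,5])
  i=5: ✗ (no rhs in [6,6])
  i=6: ✗ (no rhs in [7,7])
Positions where it holds: {1} → 1.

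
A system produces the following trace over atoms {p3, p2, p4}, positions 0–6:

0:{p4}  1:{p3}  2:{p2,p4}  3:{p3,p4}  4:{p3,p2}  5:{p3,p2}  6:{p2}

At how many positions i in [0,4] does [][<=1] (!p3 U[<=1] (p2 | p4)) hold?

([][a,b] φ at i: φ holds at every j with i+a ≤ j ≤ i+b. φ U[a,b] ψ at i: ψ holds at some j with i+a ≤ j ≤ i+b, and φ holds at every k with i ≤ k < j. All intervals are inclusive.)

Evaluate at each i in [0,4]:
  i=0: ✗ (fails at j=1)
  i=1: ✗ (fails at j=1)
  i=2: ✓ (all of [2,3])
  i=3: ✓ (all of [3,4])
  i=4: ✓ (all of [4,5])
Positions where it holds: {2, 3, 4} → 3.

3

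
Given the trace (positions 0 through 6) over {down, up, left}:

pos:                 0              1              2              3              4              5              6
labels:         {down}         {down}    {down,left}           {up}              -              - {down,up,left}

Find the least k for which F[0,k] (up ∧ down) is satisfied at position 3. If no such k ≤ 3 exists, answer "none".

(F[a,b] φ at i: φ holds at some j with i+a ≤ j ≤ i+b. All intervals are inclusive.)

Scan j = 3,4,… for (up ∧ down):
  j=3: fails
  j=4: fails
  j=5: fails
  j=6: holds
First hit at j=6, so smallest k = 6-3 = 3.

3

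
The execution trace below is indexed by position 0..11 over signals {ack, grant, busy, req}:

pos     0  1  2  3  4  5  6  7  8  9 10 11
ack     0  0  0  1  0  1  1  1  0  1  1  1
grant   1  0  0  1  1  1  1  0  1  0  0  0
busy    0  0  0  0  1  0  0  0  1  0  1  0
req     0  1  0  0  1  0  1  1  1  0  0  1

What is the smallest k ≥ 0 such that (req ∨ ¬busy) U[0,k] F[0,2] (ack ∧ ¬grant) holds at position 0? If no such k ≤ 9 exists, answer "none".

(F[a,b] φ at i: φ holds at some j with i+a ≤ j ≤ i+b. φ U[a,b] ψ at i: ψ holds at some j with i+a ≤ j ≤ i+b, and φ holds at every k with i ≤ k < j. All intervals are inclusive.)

Need earliest j ≥ 0 with F[0,2] (ack ∧ ¬grant), and (req ∨ ¬busy) at every k in [0,j-1].
  j=0: rhs fails.
  j=1: rhs fails.
  j=2: rhs fails.
  j=3: rhs fails.
  j=4: rhs fails.
  j=5: rhs holds; lhs holds on [0,4]. k = 5.

5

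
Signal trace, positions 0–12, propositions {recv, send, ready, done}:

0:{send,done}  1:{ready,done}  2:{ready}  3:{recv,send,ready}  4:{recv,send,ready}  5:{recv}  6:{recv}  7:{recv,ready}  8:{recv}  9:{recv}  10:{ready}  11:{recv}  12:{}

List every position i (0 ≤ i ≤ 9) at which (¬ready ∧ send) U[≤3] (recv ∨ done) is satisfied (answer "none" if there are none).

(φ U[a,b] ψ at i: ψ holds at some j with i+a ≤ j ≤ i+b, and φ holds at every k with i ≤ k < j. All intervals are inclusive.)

Evaluate at each i in [0,9]:
  i=0: ✓ (rhs at j=0)
  i=1: ✓ (rhs at j=1)
  i=2: ✗ (lhs fails at k=2 before rhs at j=3)
  i=3: ✓ (rhs at j=3)
  i=4: ✓ (rhs at j=4)
  i=5: ✓ (rhs at j=5)
  i=6: ✓ (rhs at j=6)
  i=7: ✓ (rhs at j=7)
  i=8: ✓ (rhs at j=8)
  i=9: ✓ (rhs at j=9)

0, 1, 3, 4, 5, 6, 7, 8, 9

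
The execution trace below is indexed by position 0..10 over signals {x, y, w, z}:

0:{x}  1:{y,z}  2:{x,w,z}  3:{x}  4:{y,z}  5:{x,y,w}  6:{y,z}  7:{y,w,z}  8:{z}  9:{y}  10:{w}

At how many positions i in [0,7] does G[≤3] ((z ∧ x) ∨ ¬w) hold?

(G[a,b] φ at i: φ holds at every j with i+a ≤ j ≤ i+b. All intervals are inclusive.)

Evaluate at each i in [0,7]:
  i=0: ✓ (all of [0,3])
  i=1: ✓ (all of [1,4])
  i=2: ✗ (fails at j=5)
  i=3: ✗ (fails at j=5)
  i=4: ✗ (fails at j=5)
  i=5: ✗ (fails at j=5)
  i=6: ✗ (fails at j=7)
  i=7: ✗ (fails at j=7)
Positions where it holds: {0, 1} → 2.

2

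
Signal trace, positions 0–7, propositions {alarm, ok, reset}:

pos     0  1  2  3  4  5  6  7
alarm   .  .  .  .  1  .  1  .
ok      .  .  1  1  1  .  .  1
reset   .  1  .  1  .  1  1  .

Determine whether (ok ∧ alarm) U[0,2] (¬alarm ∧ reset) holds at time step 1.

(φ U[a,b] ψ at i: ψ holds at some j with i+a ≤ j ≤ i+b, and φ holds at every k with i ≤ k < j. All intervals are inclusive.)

Yes

Need some j in [1,3] with (¬alarm ∧ reset), and (ok ∧ alarm) at every k in [1,j-1].
  j=1: (¬alarm ∧ reset) holds; no prefix to check → satisfied.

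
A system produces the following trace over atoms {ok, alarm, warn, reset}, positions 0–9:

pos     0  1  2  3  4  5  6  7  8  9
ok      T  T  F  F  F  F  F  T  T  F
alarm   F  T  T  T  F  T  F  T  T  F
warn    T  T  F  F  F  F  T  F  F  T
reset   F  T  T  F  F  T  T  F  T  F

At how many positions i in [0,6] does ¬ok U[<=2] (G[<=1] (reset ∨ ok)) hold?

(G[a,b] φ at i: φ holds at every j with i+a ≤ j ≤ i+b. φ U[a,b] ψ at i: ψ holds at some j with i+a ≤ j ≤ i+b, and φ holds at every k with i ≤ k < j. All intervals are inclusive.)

6

Evaluate at each i in [0,6]:
  i=0: ✓ (rhs at j=0)
  i=1: ✓ (rhs at j=1)
  i=2: ✗ (no rhs in [2,4])
  i=3: ✓ (rhs at j=5; lhs holds on [3,4])
  i=4: ✓ (rhs at j=5; lhs holds on [4,4])
  i=5: ✓ (rhs at j=5)
  i=6: ✓ (rhs at j=6)
Positions where it holds: {0, 1, 3, 4, 5, 6} → 6.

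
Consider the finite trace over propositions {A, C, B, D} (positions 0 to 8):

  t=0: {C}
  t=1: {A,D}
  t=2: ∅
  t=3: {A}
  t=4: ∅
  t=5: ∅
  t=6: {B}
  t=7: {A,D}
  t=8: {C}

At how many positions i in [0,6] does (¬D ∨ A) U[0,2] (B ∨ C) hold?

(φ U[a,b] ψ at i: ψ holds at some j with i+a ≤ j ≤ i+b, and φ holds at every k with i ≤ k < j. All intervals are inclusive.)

4

Evaluate at each i in [0,6]:
  i=0: ✓ (rhs at j=0)
  i=1: ✗ (no rhs in [1,3])
  i=2: ✗ (no rhs in [2,4])
  i=3: ✗ (no rhs in [3,5])
  i=4: ✓ (rhs at j=6; lhs holds on [4,5])
  i=5: ✓ (rhs at j=6; lhs holds on [5,5])
  i=6: ✓ (rhs at j=6)
Positions where it holds: {0, 4, 5, 6} → 4.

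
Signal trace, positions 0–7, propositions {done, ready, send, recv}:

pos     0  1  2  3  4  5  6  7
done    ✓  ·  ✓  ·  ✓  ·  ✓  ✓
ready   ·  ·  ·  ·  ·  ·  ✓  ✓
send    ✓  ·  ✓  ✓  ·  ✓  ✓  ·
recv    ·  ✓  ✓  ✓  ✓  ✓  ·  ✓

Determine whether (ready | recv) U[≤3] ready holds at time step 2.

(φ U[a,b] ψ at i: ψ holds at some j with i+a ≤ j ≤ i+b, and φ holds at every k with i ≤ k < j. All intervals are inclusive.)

Need some j in [2,5] with ready, and (ready | recv) at every k in [2,j-1].
  j=2: ready false.
  j=3: ready false.
  j=4: ready false.
  j=5: ready false.
No j in the window works → until fails.

No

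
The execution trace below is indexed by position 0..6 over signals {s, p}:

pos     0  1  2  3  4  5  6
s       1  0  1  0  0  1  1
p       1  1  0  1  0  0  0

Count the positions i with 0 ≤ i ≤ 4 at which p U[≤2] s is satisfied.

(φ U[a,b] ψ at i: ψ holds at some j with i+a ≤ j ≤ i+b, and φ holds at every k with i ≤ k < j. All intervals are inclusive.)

3

Evaluate at each i in [0,4]:
  i=0: ✓ (rhs at j=0)
  i=1: ✓ (rhs at j=2; lhs holds on [1,1])
  i=2: ✓ (rhs at j=2)
  i=3: ✗ (lhs fails at k=4 before rhs at j=5)
  i=4: ✗ (lhs fails at k=4 before rhs at j=5)
Positions where it holds: {0, 1, 2} → 3.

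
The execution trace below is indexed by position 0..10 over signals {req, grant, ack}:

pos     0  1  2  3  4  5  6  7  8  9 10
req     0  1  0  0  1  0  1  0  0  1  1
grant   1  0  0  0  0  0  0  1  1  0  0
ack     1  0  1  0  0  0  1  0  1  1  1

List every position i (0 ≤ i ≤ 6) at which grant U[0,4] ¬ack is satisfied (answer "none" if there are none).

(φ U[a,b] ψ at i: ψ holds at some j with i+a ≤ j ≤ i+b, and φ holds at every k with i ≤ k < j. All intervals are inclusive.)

Evaluate at each i in [0,6]:
  i=0: ✓ (rhs at j=1; lhs holds on [0,0])
  i=1: ✓ (rhs at j=1)
  i=2: ✗ (lhs fails at k=2 before rhs at j=3)
  i=3: ✓ (rhs at j=3)
  i=4: ✓ (rhs at j=4)
  i=5: ✓ (rhs at j=5)
  i=6: ✗ (lhs fails at k=6 before rhs at j=7)

0, 1, 3, 4, 5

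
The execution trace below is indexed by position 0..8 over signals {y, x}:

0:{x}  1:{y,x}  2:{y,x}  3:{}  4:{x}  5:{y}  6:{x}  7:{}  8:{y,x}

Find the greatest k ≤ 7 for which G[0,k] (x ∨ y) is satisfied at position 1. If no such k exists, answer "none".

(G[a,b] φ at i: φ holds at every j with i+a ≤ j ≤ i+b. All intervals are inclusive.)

1

(x ∨ y) must hold from j=1 onward; find where it first fails.
  j=1: holds
  j=2: holds
  j=3: fails
Holds on [1,2], so largest k = 1.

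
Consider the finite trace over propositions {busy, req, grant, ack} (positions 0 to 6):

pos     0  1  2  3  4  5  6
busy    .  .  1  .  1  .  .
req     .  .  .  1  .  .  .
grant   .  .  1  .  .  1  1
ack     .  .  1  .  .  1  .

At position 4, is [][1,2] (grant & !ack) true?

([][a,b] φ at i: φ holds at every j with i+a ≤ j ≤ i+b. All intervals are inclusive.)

Does not hold

Check (grant & !ack) at every j in [5,6]:
  j=5: false
  j=6: true
Fails at j=5 → formula fails.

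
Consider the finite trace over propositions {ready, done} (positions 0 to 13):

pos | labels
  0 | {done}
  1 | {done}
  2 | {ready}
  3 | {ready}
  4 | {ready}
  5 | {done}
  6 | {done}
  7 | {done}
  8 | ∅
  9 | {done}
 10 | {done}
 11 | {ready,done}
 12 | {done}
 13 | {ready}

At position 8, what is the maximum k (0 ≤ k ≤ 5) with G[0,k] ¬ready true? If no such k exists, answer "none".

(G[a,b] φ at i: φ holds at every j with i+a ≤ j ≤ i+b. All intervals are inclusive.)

2

¬ready must hold from j=8 onward; find where it first fails.
  j=8: holds
  j=9: holds
  j=10: holds
  j=11: fails
Holds on [8,10], so largest k = 2.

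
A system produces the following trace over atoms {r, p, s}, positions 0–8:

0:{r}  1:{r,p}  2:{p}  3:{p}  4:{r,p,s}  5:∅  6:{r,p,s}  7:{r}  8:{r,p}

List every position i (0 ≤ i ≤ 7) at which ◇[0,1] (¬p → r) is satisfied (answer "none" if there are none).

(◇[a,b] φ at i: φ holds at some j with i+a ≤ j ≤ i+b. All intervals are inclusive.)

Evaluate at each i in [0,7]:
  i=0: ✓ (witness j=0)
  i=1: ✓ (witness j=1)
  i=2: ✓ (witness j=2)
  i=3: ✓ (witness j=3)
  i=4: ✓ (witness j=4)
  i=5: ✓ (witness j=6)
  i=6: ✓ (witness j=6)
  i=7: ✓ (witness j=7)

0, 1, 2, 3, 4, 5, 6, 7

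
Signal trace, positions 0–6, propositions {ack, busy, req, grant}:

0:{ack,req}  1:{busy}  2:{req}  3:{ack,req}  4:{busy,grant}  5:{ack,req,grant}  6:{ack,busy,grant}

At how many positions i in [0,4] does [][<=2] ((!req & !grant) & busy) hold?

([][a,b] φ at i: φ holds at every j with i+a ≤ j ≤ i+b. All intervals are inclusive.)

0

Evaluate at each i in [0,4]:
  i=0: ✗ (fails at j=0)
  i=1: ✗ (fails at j=2)
  i=2: ✗ (fails at j=2)
  i=3: ✗ (fails at j=3)
  i=4: ✗ (fails at j=4)
Positions where it holds: {} → 0.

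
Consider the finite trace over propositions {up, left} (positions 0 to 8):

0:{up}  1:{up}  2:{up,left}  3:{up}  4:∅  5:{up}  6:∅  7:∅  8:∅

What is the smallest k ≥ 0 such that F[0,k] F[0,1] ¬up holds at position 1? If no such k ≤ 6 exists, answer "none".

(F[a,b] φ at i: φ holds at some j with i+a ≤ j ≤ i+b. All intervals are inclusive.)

2

Scan j = 1,2,… for F[0,1] ¬up:
  j=1: fails
  j=2: fails
  j=3: holds
First hit at j=3, so smallest k = 3-1 = 2.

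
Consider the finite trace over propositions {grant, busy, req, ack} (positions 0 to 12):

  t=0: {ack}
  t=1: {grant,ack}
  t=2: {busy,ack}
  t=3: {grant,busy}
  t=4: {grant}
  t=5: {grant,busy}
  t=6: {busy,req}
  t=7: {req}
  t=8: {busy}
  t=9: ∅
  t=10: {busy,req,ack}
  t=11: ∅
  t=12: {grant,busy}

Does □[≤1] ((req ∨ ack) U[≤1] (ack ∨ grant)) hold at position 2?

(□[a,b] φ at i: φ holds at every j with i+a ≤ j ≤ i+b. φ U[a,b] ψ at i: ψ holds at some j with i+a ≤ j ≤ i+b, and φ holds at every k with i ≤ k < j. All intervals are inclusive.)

Holds

Check ((req ∨ ack) U[≤1] (ack ∨ grant)) at every j in [2,3]:
  j=2: holds
  j=3: holds
All positions satisfy it → formula holds.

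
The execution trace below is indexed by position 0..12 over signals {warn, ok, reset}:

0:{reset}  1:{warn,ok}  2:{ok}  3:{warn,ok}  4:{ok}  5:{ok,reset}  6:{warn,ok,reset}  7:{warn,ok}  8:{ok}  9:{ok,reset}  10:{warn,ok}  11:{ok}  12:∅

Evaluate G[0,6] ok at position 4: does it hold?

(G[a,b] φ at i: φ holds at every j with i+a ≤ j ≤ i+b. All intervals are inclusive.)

Yes

Check ok at every j in [4,10]:
  j=4: true
  j=5: true
  j=6: true
  j=7: true
  j=8: true
  j=9: true
  j=10: true
All positions satisfy it → formula holds.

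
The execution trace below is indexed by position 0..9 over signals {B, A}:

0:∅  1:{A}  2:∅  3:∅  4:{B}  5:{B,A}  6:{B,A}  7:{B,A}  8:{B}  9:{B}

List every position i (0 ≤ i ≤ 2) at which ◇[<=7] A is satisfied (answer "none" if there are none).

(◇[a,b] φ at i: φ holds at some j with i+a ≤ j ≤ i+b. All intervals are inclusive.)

Evaluate at each i in [0,2]:
  i=0: ✓ (witness j=1)
  i=1: ✓ (witness j=1)
  i=2: ✓ (witness j=5)

0, 1, 2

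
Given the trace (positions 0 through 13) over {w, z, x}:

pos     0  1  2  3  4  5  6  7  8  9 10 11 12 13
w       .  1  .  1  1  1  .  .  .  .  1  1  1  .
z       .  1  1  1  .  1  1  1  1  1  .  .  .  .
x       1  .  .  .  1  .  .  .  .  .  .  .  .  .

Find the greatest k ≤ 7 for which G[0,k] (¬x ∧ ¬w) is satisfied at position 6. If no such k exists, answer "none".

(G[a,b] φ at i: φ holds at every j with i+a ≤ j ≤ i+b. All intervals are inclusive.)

(¬x ∧ ¬w) must hold from j=6 onward; find where it first fails.
  j=6: holds
  j=7: holds
  j=8: holds
  j=9: holds
  j=10: fails
Holds on [6,9], so largest k = 3.

3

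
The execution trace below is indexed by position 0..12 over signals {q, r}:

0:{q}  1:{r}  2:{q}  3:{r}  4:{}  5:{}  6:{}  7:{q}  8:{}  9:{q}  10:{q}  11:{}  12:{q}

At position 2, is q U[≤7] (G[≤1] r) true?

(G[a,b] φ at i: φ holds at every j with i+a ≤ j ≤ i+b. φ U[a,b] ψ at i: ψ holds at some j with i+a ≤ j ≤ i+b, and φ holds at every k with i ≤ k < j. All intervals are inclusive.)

Need some j in [2,9] with G[≤1] r, and q at every k in [2,j-1].
  j=2: G[≤1] r — fails at 2.
  j=3: G[≤1] r — fails at 4.
  j=4: G[≤1] r — fails at 4.
  j=5: G[≤1] r — fails at 5.
  j=6: G[≤1] r — fails at 6.
  j=7: G[≤1] r — fails at 7.
  j=8: G[≤1] r — fails at 8.
  j=9: G[≤1] r — fails at 9.
No j in the window works → until fails.

Does not hold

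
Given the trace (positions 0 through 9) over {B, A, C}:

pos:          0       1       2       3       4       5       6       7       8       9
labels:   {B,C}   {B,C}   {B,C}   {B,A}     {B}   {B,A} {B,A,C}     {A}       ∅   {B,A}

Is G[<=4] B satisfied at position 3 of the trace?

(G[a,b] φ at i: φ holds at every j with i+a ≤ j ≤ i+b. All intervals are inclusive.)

Does not hold

Check B at every j in [3,7]:
  j=3: true
  j=4: true
  j=5: true
  j=6: true
  j=7: false
Fails at j=7 → formula fails.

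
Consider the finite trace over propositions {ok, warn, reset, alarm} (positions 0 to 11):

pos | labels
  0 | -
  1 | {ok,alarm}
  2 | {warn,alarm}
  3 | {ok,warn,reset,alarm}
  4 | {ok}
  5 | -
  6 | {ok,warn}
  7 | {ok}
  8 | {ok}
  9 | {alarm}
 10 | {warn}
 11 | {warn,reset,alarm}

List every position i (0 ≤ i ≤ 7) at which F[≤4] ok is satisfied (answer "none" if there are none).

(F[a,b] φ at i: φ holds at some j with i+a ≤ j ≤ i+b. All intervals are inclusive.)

Evaluate at each i in [0,7]:
  i=0: ✓ (witness j=1)
  i=1: ✓ (witness j=1)
  i=2: ✓ (witness j=3)
  i=3: ✓ (witness j=3)
  i=4: ✓ (witness j=4)
  i=5: ✓ (witness j=6)
  i=6: ✓ (witness j=6)
  i=7: ✓ (witness j=7)

0, 1, 2, 3, 4, 5, 6, 7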